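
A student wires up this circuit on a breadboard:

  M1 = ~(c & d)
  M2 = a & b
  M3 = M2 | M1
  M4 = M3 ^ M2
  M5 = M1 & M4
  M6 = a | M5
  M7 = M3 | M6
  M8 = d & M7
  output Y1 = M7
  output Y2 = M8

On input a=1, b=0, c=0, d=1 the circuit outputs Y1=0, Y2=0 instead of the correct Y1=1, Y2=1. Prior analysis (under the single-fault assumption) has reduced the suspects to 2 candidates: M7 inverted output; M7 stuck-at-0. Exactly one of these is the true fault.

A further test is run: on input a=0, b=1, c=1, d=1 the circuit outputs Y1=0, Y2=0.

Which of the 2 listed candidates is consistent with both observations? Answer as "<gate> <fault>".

Evaluate each candidate on input a=0, b=1, c=1, d=1:
  M7 inverted output: M1=0, M2=0, M3=0, M4=0, M5=0, M6=0, M7=1 [inverted output], M8=1 → Y1=1, Y2=1 — eliminated
  M7 stuck-at-0: M1=0, M2=0, M3=0, M4=0, M5=0, M6=0, M7=0 [stuck-at-0], M8=0 → Y1=0, Y2=0 — matches
Only M7 stuck-at-0 reproduces the observed Y1=0, Y2=0.

M7 stuck-at-0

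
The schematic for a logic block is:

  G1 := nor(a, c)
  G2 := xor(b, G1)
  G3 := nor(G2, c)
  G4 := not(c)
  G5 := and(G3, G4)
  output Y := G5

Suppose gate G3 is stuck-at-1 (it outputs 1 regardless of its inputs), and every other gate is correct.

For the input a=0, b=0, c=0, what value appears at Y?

1

Propagate with G3 forced: G1=1, G2=1, G3=1 [stuck-at-1], G4=1, G5=1.
So Y = 1. (Without the fault it would be 0.)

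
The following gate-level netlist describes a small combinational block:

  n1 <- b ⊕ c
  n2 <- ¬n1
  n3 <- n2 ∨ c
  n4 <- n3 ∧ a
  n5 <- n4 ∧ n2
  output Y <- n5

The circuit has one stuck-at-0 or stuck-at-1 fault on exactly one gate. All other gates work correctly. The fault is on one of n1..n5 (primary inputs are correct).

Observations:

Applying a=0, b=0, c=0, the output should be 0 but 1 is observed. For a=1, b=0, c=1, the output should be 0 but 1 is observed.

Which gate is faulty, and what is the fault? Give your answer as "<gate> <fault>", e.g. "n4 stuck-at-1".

Fault-free values for test 1 (a=0, b=0, c=0): n1=0, n2=1, n3=1, n4=0, n5=0, giving Y=0. Observed 1.
Test 1: faults giving observed 1 are {n4 stuck-at-1, n5 stuck-at-1}.
Test 2 (a=1, b=0, c=1): fault-free n1=1, n2=0, n3=1, n4=1, n5=0 → 0; observed 1. Eliminates n4 stuck-at-1.
Only n5 stuck-at-1 is consistent with every test.

n5 stuck-at-1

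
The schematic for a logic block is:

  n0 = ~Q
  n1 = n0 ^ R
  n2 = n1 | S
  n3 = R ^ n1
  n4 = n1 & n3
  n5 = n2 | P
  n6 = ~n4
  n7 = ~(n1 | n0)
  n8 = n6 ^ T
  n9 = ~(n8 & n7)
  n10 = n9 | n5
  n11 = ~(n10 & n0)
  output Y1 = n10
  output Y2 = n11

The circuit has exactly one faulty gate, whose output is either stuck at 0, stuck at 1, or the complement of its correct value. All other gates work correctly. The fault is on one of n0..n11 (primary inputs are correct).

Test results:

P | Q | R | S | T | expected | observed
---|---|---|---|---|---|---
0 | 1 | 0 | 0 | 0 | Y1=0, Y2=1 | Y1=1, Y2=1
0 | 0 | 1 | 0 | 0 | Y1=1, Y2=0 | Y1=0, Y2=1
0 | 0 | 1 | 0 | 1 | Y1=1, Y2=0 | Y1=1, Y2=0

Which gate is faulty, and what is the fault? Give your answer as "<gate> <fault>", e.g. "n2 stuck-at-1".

n7 inverted output

Fault-free values for test 1 (P=0, Q=1, R=0, S=0, T=0): n0=0, n1=0, n2=0, n3=0, n4=0, n5=0, n6=1, n7=1, n8=1, n9=0, n10=0, n11=1, giving Y1=0, Y2=1. Observed Y1=1, Y2=1.
Test 1: faults giving observed Y1=1, Y2=1 are {n1 stuck-at-1, n1 inverted output, n2 stuck-at-1, n2 inverted output, n4 stuck-at-1, n4 inverted output, n5 stuck-at-1, n5 inverted output, n6 stuck-at-0, n6 inverted output, n7 stuck-at-0, n7 inverted output, n8 stuck-at-0, n8 inverted output, n9 stuck-at-1, n9 inverted output, n10 stuck-at-1, n10 inverted output}.
Test 2 (P=0, Q=0, R=1, S=0, T=0): fault-free n0=1, n1=0, n2=0, n3=1, n4=0, n5=0, n6=1, n7=0, n8=1, n9=1, n10=1, n11=0 → Y1=1, Y2=0; observed Y1=0, Y2=1. Eliminates n1 stuck-at-1, n1 inverted output, n2 stuck-at-1, n2 inverted output, n4 stuck-at-1, n4 inverted output, n5 stuck-at-1, n5 inverted output, n6 stuck-at-0, n6 inverted output, n7 stuck-at-0, n8 stuck-at-0, n8 inverted output, n9 stuck-at-1, n10 stuck-at-1.
Test 3 (P=0, Q=0, R=1, S=0, T=1): fault-free n0=1, n1=0, n2=0, n3=1, n4=0, n5=0, n6=1, n7=0, n8=0, n9=1, n10=1, n11=0 → Y1=1, Y2=0; observed Y1=1, Y2=0. Eliminates n9 inverted output, n10 inverted output.
Only n7 inverted output is consistent with every test.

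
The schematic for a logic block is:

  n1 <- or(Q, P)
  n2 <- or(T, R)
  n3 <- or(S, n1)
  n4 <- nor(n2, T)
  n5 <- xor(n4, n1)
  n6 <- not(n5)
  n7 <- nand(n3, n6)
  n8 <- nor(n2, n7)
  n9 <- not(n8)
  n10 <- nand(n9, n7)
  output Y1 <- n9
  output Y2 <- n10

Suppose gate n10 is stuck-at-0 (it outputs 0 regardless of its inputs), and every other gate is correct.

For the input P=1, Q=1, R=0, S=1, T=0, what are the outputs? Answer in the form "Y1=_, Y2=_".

Y1=0, Y2=0

Propagate with n10 forced: n1=1, n2=0, n3=1, n4=1, n5=0, n6=1, n7=0, n8=1, n9=0, n10=0 [stuck-at-0].
So the outputs are Y1=0, Y2=0. (Without the fault they would be Y1=0, Y2=1.)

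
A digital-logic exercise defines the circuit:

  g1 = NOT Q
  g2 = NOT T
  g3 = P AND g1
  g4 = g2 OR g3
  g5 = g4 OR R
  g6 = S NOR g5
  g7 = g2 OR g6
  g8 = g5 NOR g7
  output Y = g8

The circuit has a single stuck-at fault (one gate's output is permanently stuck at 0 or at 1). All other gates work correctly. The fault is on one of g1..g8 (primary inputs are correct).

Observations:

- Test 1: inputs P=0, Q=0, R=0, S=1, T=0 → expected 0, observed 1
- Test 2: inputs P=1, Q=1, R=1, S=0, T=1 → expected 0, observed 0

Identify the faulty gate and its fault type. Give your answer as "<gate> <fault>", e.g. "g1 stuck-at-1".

g2 stuck-at-0

Fault-free values for test 1 (P=0, Q=0, R=0, S=1, T=0): g1=1, g2=1, g3=0, g4=1, g5=1, g6=0, g7=1, g8=0, giving Y=0. Observed 1.
Test 1: faults giving observed 1 are {g2 stuck-at-0, g8 stuck-at-1}.
Test 2 (P=1, Q=1, R=1, S=0, T=1): fault-free g1=0, g2=0, g3=0, g4=0, g5=1, g6=0, g7=0, g8=0 → 0; observed 0. Eliminates g8 stuck-at-1.
Only g2 stuck-at-0 is consistent with every test.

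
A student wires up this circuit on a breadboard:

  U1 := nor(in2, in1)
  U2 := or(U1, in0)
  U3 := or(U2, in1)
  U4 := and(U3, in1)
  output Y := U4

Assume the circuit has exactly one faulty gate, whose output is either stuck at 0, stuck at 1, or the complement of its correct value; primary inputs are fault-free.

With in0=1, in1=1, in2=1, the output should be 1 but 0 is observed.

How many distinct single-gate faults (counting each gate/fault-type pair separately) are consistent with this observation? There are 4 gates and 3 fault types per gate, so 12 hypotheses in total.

4

Fault-free: U1=0, U2=1, U3=1, U4=1 → 1. Observed 0.
  U1 stuck-at-0: output 1 ✗
  U1 stuck-at-1: output 1 ✗
  U1 inverted output: output 1 ✗
  U2 stuck-at-0: output 1 ✗
  U2 stuck-at-1: output 1 ✗
  U2 inverted output: output 1 ✗
  U3 stuck-at-0: output 0 ✓
  U3 stuck-at-1: output 1 ✗
  U3 inverted output: output 0 ✓
  U4 stuck-at-0: output 0 ✓
  U4 stuck-at-1: output 1 ✗
  U4 inverted output: output 0 ✓
Consistent faults: {U3 stuck-at-0, U3 inverted output, U4 stuck-at-0, U4 inverted output} — 4 in all.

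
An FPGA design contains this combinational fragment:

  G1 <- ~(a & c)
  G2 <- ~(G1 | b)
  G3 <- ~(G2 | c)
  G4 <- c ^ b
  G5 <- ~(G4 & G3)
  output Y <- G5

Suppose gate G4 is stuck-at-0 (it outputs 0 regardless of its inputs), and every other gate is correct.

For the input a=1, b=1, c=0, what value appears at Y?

Propagate with G4 forced: G1=1, G2=0, G3=1, G4=0 [stuck-at-0], G5=1.
So Y = 1. (Without the fault it would be 0.)

1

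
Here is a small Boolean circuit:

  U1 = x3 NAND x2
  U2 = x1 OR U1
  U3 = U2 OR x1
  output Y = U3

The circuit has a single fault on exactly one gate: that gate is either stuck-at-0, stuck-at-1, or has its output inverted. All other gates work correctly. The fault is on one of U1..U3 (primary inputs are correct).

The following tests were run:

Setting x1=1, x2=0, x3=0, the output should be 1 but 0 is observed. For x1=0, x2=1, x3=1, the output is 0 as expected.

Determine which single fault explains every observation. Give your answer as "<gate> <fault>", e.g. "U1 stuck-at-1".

U3 stuck-at-0

Fault-free values for test 1 (x1=1, x2=0, x3=0): U1=1, U2=1, U3=1, giving Y=1. Observed 0.
Test 1: faults giving observed 0 are {U3 stuck-at-0, U3 inverted output}.
Test 2 (x1=0, x2=1, x3=1): fault-free U1=0, U2=0, U3=0 → 0; observed 0. Eliminates U3 inverted output.
Only U3 stuck-at-0 is consistent with every test.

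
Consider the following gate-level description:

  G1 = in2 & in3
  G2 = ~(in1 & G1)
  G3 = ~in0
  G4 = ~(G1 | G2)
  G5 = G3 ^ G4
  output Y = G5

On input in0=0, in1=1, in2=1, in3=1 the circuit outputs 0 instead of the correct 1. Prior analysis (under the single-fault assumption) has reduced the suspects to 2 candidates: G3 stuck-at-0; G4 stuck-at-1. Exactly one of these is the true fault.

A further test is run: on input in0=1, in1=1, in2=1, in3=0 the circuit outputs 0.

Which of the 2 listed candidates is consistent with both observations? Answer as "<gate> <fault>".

Evaluate each candidate on input in0=1, in1=1, in2=1, in3=0:
  G3 stuck-at-0: G1=0, G2=1, G3=0 [stuck-at-0], G4=0, G5=0 → 0 — matches
  G4 stuck-at-1: G1=0, G2=1, G3=0, G4=1 [stuck-at-1], G5=1 → 1 — eliminated
Only G3 stuck-at-0 reproduces the observed 0.

G3 stuck-at-0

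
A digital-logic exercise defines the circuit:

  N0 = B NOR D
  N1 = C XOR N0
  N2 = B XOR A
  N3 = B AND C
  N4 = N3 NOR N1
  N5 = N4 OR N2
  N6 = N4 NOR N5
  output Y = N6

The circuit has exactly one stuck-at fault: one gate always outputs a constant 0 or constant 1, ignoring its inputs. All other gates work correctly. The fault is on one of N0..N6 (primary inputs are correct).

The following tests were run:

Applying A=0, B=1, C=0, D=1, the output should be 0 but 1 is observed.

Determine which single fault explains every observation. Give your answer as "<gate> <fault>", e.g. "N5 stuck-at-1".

Fault-free values for test 1 (A=0, B=1, C=0, D=1): N0=0, N1=0, N2=1, N3=0, N4=1, N5=1, N6=0, giving Y=0. Observed 1.
Test 1: faults giving observed 1 are {N6 stuck-at-1}.
Only N6 stuck-at-1 is consistent with every test.

N6 stuck-at-1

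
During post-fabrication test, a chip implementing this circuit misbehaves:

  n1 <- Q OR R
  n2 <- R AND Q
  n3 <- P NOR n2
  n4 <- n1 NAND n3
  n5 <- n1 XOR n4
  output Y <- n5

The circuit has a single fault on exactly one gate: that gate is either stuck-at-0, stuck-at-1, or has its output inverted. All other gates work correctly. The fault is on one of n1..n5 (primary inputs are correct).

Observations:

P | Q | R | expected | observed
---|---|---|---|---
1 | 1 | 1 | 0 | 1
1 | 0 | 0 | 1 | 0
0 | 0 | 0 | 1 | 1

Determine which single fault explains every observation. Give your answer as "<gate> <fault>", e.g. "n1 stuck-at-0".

Fault-free values for test 1 (P=1, Q=1, R=1): n1=1, n2=1, n3=0, n4=1, n5=0, giving Y=0. Observed 1.
Test 1: faults giving observed 1 are {n1 stuck-at-0, n1 inverted output, n3 stuck-at-1, n3 inverted output, n4 stuck-at-0, n4 inverted output, n5 stuck-at-1, n5 inverted output}.
Test 2 (P=1, Q=0, R=0): fault-free n1=0, n2=0, n3=0, n4=1, n5=1 → 1; observed 0. Eliminates n1 stuck-at-0, n3 stuck-at-1, n3 inverted output, n5 stuck-at-1.
Test 3 (P=0, Q=0, R=0): fault-free n1=0, n2=0, n3=1, n4=1, n5=1 → 1; observed 1. Eliminates n4 stuck-at-0, n4 inverted output, n5 inverted output.
Only n1 inverted output is consistent with every test.

n1 inverted output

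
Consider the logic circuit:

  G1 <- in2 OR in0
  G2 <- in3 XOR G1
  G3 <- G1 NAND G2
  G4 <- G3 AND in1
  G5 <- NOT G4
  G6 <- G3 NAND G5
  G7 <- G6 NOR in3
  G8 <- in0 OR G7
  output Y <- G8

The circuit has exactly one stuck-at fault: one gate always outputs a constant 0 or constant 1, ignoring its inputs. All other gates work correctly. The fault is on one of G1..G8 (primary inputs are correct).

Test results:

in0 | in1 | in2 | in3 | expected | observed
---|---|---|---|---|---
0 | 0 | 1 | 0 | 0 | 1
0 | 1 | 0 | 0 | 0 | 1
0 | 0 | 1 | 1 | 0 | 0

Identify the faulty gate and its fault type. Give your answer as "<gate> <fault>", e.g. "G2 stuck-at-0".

Fault-free values for test 1 (in0=0, in1=0, in2=1, in3=0): G1=1, G2=1, G3=0, G4=0, G5=1, G6=1, G7=0, G8=0, giving Y=0. Observed 1.
Test 1: faults giving observed 1 are {G1 stuck-at-0, G2 stuck-at-0, G3 stuck-at-1, G6 stuck-at-0, G7 stuck-at-1, G8 stuck-at-1}.
Test 2 (in0=0, in1=1, in2=0, in3=0): fault-free G1=0, G2=0, G3=1, G4=1, G5=0, G6=1, G7=0, G8=0 → 0; observed 1. Eliminates G1 stuck-at-0, G2 stuck-at-0, G3 stuck-at-1.
Test 3 (in0=0, in1=0, in2=1, in3=1): fault-free G1=1, G2=0, G3=1, G4=0, G5=1, G6=0, G7=0, G8=0 → 0; observed 0. Eliminates G7 stuck-at-1, G8 stuck-at-1.
Only G6 stuck-at-0 is consistent with every test.

G6 stuck-at-0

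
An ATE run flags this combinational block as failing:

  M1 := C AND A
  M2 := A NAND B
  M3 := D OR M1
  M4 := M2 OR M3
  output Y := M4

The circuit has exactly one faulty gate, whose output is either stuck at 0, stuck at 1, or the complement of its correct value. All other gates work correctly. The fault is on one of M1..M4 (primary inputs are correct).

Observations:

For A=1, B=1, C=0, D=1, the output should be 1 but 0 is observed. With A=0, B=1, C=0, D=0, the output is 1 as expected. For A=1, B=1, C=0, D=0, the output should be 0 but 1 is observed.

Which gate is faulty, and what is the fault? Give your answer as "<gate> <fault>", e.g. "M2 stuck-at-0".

M3 inverted output

Fault-free values for test 1 (A=1, B=1, C=0, D=1): M1=0, M2=0, M3=1, M4=1, giving Y=1. Observed 0.
Test 1: faults giving observed 0 are {M3 stuck-at-0, M3 inverted output, M4 stuck-at-0, M4 inverted output}.
Test 2 (A=0, B=1, C=0, D=0): fault-free M1=0, M2=1, M3=0, M4=1 → 1; observed 1. Eliminates M4 stuck-at-0, M4 inverted output.
Test 3 (A=1, B=1, C=0, D=0): fault-free M1=0, M2=0, M3=0, M4=0 → 0; observed 1. Eliminates M3 stuck-at-0.
Only M3 inverted output is consistent with every test.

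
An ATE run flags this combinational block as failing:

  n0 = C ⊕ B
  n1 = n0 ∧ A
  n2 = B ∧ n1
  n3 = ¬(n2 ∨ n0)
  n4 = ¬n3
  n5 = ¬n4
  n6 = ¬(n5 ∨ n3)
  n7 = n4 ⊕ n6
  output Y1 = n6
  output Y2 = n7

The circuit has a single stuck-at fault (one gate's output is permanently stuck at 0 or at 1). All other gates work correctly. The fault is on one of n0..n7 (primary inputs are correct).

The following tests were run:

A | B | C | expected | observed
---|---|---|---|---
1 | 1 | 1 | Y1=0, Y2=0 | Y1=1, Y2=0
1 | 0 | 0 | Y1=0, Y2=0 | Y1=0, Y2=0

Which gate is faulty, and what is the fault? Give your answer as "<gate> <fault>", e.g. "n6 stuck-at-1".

n1 stuck-at-1

Fault-free values for test 1 (A=1, B=1, C=1): n0=0, n1=0, n2=0, n3=1, n4=0, n5=1, n6=0, n7=0, giving Y1=0, Y2=0. Observed Y1=1, Y2=0.
Test 1: faults giving observed Y1=1, Y2=0 are {n0 stuck-at-1, n1 stuck-at-1, n2 stuck-at-1, n3 stuck-at-0}.
Test 2 (A=1, B=0, C=0): fault-free n0=0, n1=0, n2=0, n3=1, n4=0, n5=1, n6=0, n7=0 → Y1=0, Y2=0; observed Y1=0, Y2=0. Eliminates n0 stuck-at-1, n2 stuck-at-1, n3 stuck-at-0.
Only n1 stuck-at-1 is consistent with every test.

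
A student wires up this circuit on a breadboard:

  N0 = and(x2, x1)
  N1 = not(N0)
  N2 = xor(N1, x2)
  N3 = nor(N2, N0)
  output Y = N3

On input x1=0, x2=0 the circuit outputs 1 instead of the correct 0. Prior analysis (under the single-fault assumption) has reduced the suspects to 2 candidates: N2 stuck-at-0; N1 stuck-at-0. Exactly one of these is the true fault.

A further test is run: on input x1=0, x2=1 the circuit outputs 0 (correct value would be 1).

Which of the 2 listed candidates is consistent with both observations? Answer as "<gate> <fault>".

N1 stuck-at-0

Evaluate each candidate on input x1=0, x2=1:
  N2 stuck-at-0: N0=0, N1=1, N2=0 [stuck-at-0], N3=1 → 1 — eliminated
  N1 stuck-at-0: N0=0, N1=0 [stuck-at-0], N2=1, N3=0 → 0 — matches
Only N1 stuck-at-0 reproduces the observed 0.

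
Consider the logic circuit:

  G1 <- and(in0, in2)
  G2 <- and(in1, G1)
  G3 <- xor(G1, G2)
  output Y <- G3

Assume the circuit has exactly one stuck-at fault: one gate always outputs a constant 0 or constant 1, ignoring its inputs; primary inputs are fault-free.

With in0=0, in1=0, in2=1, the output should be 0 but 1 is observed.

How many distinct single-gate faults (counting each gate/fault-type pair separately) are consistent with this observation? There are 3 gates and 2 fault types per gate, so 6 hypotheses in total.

Fault-free: G1=0, G2=0, G3=0 → 0. Observed 1.
  G1 stuck-at-0: output 0 ✗
  G1 stuck-at-1: output 1 ✓
  G2 stuck-at-0: output 0 ✗
  G2 stuck-at-1: output 1 ✓
  G3 stuck-at-0: output 0 ✗
  G3 stuck-at-1: output 1 ✓
Consistent faults: {G1 stuck-at-1, G2 stuck-at-1, G3 stuck-at-1} — 3 in all.

3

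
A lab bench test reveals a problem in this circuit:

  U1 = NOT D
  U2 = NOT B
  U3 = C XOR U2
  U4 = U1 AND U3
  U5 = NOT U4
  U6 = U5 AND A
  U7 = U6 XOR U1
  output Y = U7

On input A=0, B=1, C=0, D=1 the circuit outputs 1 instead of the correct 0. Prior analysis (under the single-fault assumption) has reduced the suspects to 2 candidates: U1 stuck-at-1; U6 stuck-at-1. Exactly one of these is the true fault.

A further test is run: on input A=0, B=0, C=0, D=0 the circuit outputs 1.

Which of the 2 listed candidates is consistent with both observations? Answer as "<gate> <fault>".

Evaluate each candidate on input A=0, B=0, C=0, D=0:
  U1 stuck-at-1: U1=1 [stuck-at-1], U2=1, U3=1, U4=1, U5=0, U6=0, U7=1 → 1 — matches
  U6 stuck-at-1: U1=1, U2=1, U3=1, U4=1, U5=0, U6=1 [stuck-at-1], U7=0 → 0 — eliminated
Only U1 stuck-at-1 reproduces the observed 1.

U1 stuck-at-1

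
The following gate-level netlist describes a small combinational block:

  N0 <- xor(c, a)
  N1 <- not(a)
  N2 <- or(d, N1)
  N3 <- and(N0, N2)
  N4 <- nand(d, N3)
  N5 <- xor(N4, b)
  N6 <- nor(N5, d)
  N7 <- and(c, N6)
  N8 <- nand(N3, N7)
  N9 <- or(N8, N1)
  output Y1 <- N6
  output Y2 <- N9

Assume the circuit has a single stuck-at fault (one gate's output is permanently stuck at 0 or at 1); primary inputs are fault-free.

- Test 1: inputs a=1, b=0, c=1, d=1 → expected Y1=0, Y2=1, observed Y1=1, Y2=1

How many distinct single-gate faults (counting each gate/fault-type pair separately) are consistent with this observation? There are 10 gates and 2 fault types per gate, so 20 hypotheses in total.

Fault-free: N0=0, N1=0, N2=1, N3=0, N4=1, N5=1, N6=0, N7=0, N8=1, N9=1 → Y1=0, Y2=1. Observed Y1=1, Y2=1.
  N0: none of the 2 fault types match ✗
  N1: none of the 2 fault types match ✗
  N2: none of the 2 fault types match ✗
  N3: none of the 2 fault types match ✗
  N4: none of the 2 fault types match ✗
  N5: none of the 2 fault types match ✗
  N6: stuck-at-1 ✓; others ✗
  N7: none of the 2 fault types match ✗
  N8: none of the 2 fault types match ✗
  N9: none of the 2 fault types match ✗
Consistent faults: {N6 stuck-at-1} — 1 in all.

1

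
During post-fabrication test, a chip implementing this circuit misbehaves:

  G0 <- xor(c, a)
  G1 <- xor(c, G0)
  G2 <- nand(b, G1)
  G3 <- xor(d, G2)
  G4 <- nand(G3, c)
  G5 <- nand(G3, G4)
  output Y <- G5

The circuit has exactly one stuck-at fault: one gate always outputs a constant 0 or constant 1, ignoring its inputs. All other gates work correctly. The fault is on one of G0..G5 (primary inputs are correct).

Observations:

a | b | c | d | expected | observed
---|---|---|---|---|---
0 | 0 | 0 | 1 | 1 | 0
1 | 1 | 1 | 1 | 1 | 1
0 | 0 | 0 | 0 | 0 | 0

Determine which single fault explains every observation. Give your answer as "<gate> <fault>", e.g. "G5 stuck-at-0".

Fault-free values for test 1 (a=0, b=0, c=0, d=1): G0=0, G1=0, G2=1, G3=0, G4=1, G5=1, giving Y=1. Observed 0.
Test 1: faults giving observed 0 are {G2 stuck-at-0, G3 stuck-at-1, G5 stuck-at-0}.
Test 2 (a=1, b=1, c=1, d=1): fault-free G0=0, G1=1, G2=0, G3=1, G4=0, G5=1 → 1; observed 1. Eliminates G5 stuck-at-0.
Test 3 (a=0, b=0, c=0, d=0): fault-free G0=0, G1=0, G2=1, G3=1, G4=1, G5=0 → 0; observed 0. Eliminates G2 stuck-at-0.
Only G3 stuck-at-1 is consistent with every test.

G3 stuck-at-1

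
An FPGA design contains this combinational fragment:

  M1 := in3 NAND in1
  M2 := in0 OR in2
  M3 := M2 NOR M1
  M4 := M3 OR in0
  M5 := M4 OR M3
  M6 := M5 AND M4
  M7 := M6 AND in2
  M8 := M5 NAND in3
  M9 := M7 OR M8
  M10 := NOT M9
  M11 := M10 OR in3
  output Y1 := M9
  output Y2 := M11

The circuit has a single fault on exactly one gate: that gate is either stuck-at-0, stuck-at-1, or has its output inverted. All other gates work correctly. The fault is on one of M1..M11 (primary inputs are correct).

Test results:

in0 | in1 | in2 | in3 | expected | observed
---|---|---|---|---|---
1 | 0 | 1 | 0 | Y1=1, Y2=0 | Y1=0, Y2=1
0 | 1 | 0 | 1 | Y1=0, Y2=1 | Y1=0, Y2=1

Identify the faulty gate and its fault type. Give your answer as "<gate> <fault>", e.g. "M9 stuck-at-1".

Fault-free values for test 1 (in0=1, in1=0, in2=1, in3=0): M1=1, M2=1, M3=0, M4=1, M5=1, M6=1, M7=1, M8=1, M9=1, M10=0, M11=0, giving Y1=1, Y2=0. Observed Y1=0, Y2=1.
Test 1: faults giving observed Y1=0, Y2=1 are {M9 stuck-at-0, M9 inverted output}.
Test 2 (in0=0, in1=1, in2=0, in3=1): fault-free M1=0, M2=0, M3=1, M4=1, M5=1, M6=1, M7=0, M8=0, M9=0, M10=1, M11=1 → Y1=0, Y2=1; observed Y1=0, Y2=1. Eliminates M9 inverted output.
Only M9 stuck-at-0 is consistent with every test.

M9 stuck-at-0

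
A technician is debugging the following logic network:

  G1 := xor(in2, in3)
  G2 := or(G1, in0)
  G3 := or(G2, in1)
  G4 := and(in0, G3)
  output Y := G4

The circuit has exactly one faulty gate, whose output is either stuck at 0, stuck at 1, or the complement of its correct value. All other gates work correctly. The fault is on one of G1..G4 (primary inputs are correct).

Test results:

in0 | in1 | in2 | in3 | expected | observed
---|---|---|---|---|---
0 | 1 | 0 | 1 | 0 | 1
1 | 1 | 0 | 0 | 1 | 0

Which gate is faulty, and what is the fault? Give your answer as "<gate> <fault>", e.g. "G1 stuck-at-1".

G4 inverted output

Fault-free values for test 1 (in0=0, in1=1, in2=0, in3=1): G1=1, G2=1, G3=1, G4=0, giving Y=0. Observed 1.
Test 1: faults giving observed 1 are {G4 stuck-at-1, G4 inverted output}.
Test 2 (in0=1, in1=1, in2=0, in3=0): fault-free G1=0, G2=1, G3=1, G4=1 → 1; observed 0. Eliminates G4 stuck-at-1.
Only G4 inverted output is consistent with every test.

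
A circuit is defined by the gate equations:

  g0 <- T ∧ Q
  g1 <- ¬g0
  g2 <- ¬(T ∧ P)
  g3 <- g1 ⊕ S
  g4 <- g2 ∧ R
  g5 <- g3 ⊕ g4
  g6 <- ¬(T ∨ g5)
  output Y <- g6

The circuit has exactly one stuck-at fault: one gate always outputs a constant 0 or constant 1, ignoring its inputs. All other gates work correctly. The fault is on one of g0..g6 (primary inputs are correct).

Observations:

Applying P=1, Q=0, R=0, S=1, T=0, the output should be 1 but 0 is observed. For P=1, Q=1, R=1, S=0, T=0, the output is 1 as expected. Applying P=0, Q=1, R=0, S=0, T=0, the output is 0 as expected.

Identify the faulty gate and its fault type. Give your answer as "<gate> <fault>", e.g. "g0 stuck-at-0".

g3 stuck-at-1

Fault-free values for test 1 (P=1, Q=0, R=0, S=1, T=0): g0=0, g1=1, g2=1, g3=0, g4=0, g5=0, g6=1, giving Y=1. Observed 0.
Test 1: faults giving observed 0 are {g0 stuck-at-1, g1 stuck-at-0, g3 stuck-at-1, g4 stuck-at-1, g5 stuck-at-1, g6 stuck-at-0}.
Test 2 (P=1, Q=1, R=1, S=0, T=0): fault-free g0=0, g1=1, g2=1, g3=1, g4=1, g5=0, g6=1 → 1; observed 1. Eliminates g0 stuck-at-1, g1 stuck-at-0, g5 stuck-at-1, g6 stuck-at-0.
Test 3 (P=0, Q=1, R=0, S=0, T=0): fault-free g0=0, g1=1, g2=1, g3=1, g4=0, g5=1, g6=0 → 0; observed 0. Eliminates g4 stuck-at-1.
Only g3 stuck-at-1 is consistent with every test.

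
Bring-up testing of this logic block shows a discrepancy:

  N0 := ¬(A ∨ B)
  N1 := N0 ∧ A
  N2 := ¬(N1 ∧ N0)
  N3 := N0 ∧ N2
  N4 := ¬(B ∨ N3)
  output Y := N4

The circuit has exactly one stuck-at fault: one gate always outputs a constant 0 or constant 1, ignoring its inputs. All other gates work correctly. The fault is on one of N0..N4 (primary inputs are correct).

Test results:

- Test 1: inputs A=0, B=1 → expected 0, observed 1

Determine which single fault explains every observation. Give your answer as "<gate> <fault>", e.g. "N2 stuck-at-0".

Fault-free values for test 1 (A=0, B=1): N0=0, N1=0, N2=1, N3=0, N4=0, giving Y=0. Observed 1.
Test 1: faults giving observed 1 are {N4 stuck-at-1}.
Only N4 stuck-at-1 is consistent with every test.

N4 stuck-at-1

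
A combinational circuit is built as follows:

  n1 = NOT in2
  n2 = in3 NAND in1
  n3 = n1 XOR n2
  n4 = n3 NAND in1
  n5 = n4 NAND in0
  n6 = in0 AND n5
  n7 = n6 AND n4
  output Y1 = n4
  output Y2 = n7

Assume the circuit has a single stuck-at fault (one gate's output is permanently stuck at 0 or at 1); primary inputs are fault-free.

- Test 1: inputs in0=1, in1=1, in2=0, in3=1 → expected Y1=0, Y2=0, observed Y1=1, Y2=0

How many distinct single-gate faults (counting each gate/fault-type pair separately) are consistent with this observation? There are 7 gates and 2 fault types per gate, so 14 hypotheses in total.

Fault-free: n1=1, n2=0, n3=1, n4=0, n5=1, n6=1, n7=0 → Y1=0, Y2=0. Observed Y1=1, Y2=0.
  n1 stuck-at-0: output Y1=1, Y2=0 ✓
  n1 stuck-at-1: output Y1=0, Y2=0 ✗
  n2 stuck-at-0: output Y1=0, Y2=0 ✗
  n2 stuck-at-1: output Y1=1, Y2=0 ✓
  n3 stuck-at-0: output Y1=1, Y2=0 ✓
  n3 stuck-at-1: output Y1=0, Y2=0 ✗
  n4 stuck-at-0: output Y1=0, Y2=0 ✗
  n4 stuck-at-1: output Y1=1, Y2=0 ✓
  n5 stuck-at-0: output Y1=0, Y2=0 ✗
  n5 stuck-at-1: output Y1=0, Y2=0 ✗
  n6 stuck-at-0: output Y1=0, Y2=0 ✗
  n6 stuck-at-1: output Y1=0, Y2=0 ✗
  n7 stuck-at-0: output Y1=0, Y2=0 ✗
  n7 stuck-at-1: output Y1=0, Y2=1 ✗
Consistent faults: {n1 stuck-at-0, n2 stuck-at-1, n3 stuck-at-0, n4 stuck-at-1} — 4 in all.

4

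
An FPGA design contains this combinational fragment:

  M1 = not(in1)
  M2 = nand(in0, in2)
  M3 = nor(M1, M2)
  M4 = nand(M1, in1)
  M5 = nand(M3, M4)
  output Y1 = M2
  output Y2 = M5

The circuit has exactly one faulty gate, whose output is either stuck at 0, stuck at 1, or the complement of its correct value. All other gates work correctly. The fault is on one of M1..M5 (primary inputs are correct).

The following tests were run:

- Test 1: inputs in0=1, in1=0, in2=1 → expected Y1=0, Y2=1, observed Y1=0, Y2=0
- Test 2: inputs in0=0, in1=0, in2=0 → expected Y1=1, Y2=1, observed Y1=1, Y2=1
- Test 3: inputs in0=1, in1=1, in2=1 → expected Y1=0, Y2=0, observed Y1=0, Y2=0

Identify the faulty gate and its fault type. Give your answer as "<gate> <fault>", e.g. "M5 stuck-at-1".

Fault-free values for test 1 (in0=1, in1=0, in2=1): M1=1, M2=0, M3=0, M4=1, M5=1, giving Y1=0, Y2=1. Observed Y1=0, Y2=0.
Test 1: faults giving observed Y1=0, Y2=0 are {M1 stuck-at-0, M1 inverted output, M3 stuck-at-1, M3 inverted output, M5 stuck-at-0, M5 inverted output}.
Test 2 (in0=0, in1=0, in2=0): fault-free M1=1, M2=1, M3=0, M4=1, M5=1 → Y1=1, Y2=1; observed Y1=1, Y2=1. Eliminates M3 stuck-at-1, M3 inverted output, M5 stuck-at-0, M5 inverted output.
Test 3 (in0=1, in1=1, in2=1): fault-free M1=0, M2=0, M3=1, M4=1, M5=0 → Y1=0, Y2=0; observed Y1=0, Y2=0. Eliminates M1 inverted output.
Only M1 stuck-at-0 is consistent with every test.

M1 stuck-at-0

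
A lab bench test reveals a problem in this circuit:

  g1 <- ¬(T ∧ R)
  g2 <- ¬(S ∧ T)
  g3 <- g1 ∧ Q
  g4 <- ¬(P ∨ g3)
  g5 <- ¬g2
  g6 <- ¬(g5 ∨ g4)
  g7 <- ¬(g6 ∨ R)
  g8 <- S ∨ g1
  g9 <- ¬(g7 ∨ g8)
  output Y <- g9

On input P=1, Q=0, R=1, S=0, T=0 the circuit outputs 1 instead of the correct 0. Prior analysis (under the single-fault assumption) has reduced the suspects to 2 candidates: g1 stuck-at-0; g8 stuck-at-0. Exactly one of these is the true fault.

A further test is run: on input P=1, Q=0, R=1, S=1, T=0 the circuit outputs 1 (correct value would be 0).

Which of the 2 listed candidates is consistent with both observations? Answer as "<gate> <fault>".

g8 stuck-at-0

Evaluate each candidate on input P=1, Q=0, R=1, S=1, T=0:
  g1 stuck-at-0: g1=0 [stuck-at-0], g2=1, g3=0, g4=0, g5=0, g6=1, g7=0, g8=1, g9=0 → 0 — eliminated
  g8 stuck-at-0: g1=1, g2=1, g3=0, g4=0, g5=0, g6=1, g7=0, g8=0 [stuck-at-0], g9=1 → 1 — matches
Only g8 stuck-at-0 reproduces the observed 1.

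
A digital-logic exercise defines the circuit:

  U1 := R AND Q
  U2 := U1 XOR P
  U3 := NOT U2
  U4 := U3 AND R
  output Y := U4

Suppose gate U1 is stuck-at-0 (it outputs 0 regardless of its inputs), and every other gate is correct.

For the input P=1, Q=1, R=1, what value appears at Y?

Propagate with U1 forced: U1=0 [stuck-at-0], U2=1, U3=0, U4=0.
So Y = 0. (Without the fault it would be 1.)

0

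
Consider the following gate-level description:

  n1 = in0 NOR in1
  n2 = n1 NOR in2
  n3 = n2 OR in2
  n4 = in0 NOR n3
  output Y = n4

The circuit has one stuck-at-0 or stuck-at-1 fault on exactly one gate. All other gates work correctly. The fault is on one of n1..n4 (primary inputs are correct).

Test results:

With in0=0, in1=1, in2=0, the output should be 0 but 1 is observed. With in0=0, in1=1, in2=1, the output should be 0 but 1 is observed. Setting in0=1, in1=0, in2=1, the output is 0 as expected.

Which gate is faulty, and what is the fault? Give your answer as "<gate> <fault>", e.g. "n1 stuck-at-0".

Fault-free values for test 1 (in0=0, in1=1, in2=0): n1=0, n2=1, n3=1, n4=0, giving Y=0. Observed 1.
Test 1: faults giving observed 1 are {n1 stuck-at-1, n2 stuck-at-0, n3 stuck-at-0, n4 stuck-at-1}.
Test 2 (in0=0, in1=1, in2=1): fault-free n1=0, n2=0, n3=1, n4=0 → 0; observed 1. Eliminates n1 stuck-at-1, n2 stuck-at-0.
Test 3 (in0=1, in1=0, in2=1): fault-free n1=0, n2=0, n3=1, n4=0 → 0; observed 0. Eliminates n4 stuck-at-1.
Only n3 stuck-at-0 is consistent with every test.

n3 stuck-at-0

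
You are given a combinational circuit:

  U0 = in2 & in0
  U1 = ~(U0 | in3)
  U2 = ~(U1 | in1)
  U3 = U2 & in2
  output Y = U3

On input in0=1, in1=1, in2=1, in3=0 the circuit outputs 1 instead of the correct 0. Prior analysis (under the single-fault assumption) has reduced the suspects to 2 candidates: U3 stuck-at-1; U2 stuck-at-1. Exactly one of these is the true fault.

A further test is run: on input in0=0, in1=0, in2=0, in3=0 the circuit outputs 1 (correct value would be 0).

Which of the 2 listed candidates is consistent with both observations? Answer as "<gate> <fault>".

Evaluate each candidate on input in0=0, in1=0, in2=0, in3=0:
  U3 stuck-at-1: U0=0, U1=1, U2=0, U3=1 [stuck-at-1] → 1 — matches
  U2 stuck-at-1: U0=0, U1=1, U2=1 [stuck-at-1], U3=0 → 0 — eliminated
Only U3 stuck-at-1 reproduces the observed 1.

U3 stuck-at-1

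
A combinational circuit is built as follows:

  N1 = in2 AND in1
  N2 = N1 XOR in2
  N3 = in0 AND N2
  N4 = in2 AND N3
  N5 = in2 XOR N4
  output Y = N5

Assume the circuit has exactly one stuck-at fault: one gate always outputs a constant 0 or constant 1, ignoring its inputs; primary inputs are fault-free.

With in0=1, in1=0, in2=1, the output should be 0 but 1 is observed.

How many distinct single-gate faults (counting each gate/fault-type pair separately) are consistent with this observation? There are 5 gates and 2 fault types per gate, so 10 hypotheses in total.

Fault-free: N1=0, N2=1, N3=1, N4=1, N5=0 → 0. Observed 1.
  N1 stuck-at-0: output 0 ✗
  N1 stuck-at-1: output 1 ✓
  N2 stuck-at-0: output 1 ✓
  N2 stuck-at-1: output 0 ✗
  N3 stuck-at-0: output 1 ✓
  N3 stuck-at-1: output 0 ✗
  N4 stuck-at-0: output 1 ✓
  N4 stuck-at-1: output 0 ✗
  N5 stuck-at-0: output 0 ✗
  N5 stuck-at-1: output 1 ✓
Consistent faults: {N1 stuck-at-1, N2 stuck-at-0, N3 stuck-at-0, N4 stuck-at-0, N5 stuck-at-1} — 5 in all.

5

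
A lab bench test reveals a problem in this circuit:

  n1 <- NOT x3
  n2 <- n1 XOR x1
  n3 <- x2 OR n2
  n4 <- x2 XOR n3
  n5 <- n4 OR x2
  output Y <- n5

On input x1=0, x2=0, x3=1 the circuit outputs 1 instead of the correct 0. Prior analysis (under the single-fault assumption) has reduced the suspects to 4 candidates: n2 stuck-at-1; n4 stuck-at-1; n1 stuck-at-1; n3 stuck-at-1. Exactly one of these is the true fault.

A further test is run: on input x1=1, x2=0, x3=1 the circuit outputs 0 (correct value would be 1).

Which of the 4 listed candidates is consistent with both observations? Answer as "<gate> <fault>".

Evaluate each candidate on input x1=1, x2=0, x3=1:
  n2 stuck-at-1: n1=0, n2=1 [stuck-at-1], n3=1, n4=1, n5=1 → 1 — eliminated
  n4 stuck-at-1: n1=0, n2=1, n3=1, n4=1 [stuck-at-1], n5=1 → 1 — eliminated
  n1 stuck-at-1: n1=1 [stuck-at-1], n2=0, n3=0, n4=0, n5=0 → 0 — matches
  n3 stuck-at-1: n1=0, n2=1, n3=1 [stuck-at-1], n4=1, n5=1 → 1 — eliminated
Only n1 stuck-at-1 reproduces the observed 0.

n1 stuck-at-1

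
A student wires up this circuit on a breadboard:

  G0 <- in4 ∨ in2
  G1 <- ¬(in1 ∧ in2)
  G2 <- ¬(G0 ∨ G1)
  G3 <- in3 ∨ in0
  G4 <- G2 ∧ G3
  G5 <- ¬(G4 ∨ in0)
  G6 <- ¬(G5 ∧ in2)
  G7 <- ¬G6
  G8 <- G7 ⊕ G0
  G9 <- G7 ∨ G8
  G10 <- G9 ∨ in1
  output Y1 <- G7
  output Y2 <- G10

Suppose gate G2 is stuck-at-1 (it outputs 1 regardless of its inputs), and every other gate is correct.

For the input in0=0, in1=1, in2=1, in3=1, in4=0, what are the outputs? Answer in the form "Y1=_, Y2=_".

Propagate with G2 forced: G0=1, G1=0, G2=1 [stuck-at-1], G3=1, G4=1, G5=0, G6=1, G7=0, G8=1, G9=1, G10=1.
So the outputs are Y1=0, Y2=1. (Without the fault they would be Y1=1, Y2=1.)

Y1=0, Y2=1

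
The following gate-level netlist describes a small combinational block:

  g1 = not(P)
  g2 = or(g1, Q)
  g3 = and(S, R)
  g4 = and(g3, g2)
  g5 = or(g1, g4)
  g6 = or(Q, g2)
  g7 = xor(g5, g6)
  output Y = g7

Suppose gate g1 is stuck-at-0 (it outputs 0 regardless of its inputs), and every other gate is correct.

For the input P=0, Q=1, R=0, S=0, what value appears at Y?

1

Propagate with g1 forced: g1=0 [stuck-at-0], g2=1, g3=0, g4=0, g5=0, g6=1, g7=1.
So Y = 1. (Without the fault it would be 0.)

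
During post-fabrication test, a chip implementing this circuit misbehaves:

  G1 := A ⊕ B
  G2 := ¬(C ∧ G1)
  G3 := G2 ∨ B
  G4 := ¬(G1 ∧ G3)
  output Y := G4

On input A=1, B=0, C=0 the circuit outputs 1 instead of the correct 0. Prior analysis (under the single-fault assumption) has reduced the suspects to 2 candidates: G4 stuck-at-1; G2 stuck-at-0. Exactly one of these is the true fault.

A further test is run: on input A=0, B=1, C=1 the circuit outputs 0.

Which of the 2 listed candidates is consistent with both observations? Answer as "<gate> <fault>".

Evaluate each candidate on input A=0, B=1, C=1:
  G4 stuck-at-1: G1=1, G2=0, G3=1, G4=1 [stuck-at-1] → 1 — eliminated
  G2 stuck-at-0: G1=1, G2=0 [stuck-at-0], G3=1, G4=0 → 0 — matches
Only G2 stuck-at-0 reproduces the observed 0.

G2 stuck-at-0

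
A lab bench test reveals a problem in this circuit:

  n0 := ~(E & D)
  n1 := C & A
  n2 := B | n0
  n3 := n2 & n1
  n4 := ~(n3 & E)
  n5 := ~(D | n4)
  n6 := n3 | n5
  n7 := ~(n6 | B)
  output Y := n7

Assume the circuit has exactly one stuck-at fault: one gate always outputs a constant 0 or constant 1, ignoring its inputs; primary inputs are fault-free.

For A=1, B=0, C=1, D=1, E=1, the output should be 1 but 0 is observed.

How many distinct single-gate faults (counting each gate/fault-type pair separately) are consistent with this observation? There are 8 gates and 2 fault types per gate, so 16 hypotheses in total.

6

Fault-free: n0=0, n1=1, n2=0, n3=0, n4=1, n5=0, n6=0, n7=1 → 1. Observed 0.
  n0: stuck-at-1 ✓; others ✗
  n1: none of the 2 fault types match ✗
  n2: stuck-at-1 ✓; others ✗
  n3: stuck-at-1 ✓; others ✗
  n4: none of the 2 fault types match ✗
  n5: stuck-at-1 ✓; others ✗
  n6: stuck-at-1 ✓; others ✗
  n7: stuck-at-0 ✓; others ✗
Consistent faults: {n0 stuck-at-1, n2 stuck-at-1, n3 stuck-at-1, n5 stuck-at-1, n6 stuck-at-1, n7 stuck-at-0} — 6 in all.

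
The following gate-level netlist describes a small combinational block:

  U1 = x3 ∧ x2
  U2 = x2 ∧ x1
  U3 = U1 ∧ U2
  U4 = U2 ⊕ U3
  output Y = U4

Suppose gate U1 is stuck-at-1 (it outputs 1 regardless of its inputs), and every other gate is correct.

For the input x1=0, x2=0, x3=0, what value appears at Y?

Propagate with U1 forced: U1=1 [stuck-at-1], U2=0, U3=0, U4=0.
So Y = 0. (Same as the fault-free value — the fault is masked on this input.)

0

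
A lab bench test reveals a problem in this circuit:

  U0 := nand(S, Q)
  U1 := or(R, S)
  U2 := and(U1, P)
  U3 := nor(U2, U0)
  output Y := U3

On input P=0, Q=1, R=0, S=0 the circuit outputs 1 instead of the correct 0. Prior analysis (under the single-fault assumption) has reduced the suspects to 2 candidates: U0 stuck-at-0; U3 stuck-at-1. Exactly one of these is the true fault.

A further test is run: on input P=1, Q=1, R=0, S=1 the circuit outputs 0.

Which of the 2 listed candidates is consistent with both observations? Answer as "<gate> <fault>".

U0 stuck-at-0

Evaluate each candidate on input P=1, Q=1, R=0, S=1:
  U0 stuck-at-0: U0=0 [stuck-at-0], U1=1, U2=1, U3=0 → 0 — matches
  U3 stuck-at-1: U0=0, U1=1, U2=1, U3=1 [stuck-at-1] → 1 — eliminated
Only U0 stuck-at-0 reproduces the observed 0.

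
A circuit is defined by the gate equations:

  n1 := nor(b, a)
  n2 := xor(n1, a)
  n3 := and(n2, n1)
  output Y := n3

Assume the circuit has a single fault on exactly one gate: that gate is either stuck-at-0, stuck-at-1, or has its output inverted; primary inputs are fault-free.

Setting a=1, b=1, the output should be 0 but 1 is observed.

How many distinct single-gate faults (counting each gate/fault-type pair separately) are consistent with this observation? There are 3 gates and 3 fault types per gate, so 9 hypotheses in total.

Fault-free: n1=0, n2=1, n3=0 → 0. Observed 1.
  n1 stuck-at-0: output 0 ✗
  n1 stuck-at-1: output 0 ✗
  n1 inverted output: output 0 ✗
  n2 stuck-at-0: output 0 ✗
  n2 stuck-at-1: output 0 ✗
  n2 inverted output: output 0 ✗
  n3 stuck-at-0: output 0 ✗
  n3 stuck-at-1: output 1 ✓
  n3 inverted output: output 1 ✓
Consistent faults: {n3 stuck-at-1, n3 inverted output} — 2 in all.

2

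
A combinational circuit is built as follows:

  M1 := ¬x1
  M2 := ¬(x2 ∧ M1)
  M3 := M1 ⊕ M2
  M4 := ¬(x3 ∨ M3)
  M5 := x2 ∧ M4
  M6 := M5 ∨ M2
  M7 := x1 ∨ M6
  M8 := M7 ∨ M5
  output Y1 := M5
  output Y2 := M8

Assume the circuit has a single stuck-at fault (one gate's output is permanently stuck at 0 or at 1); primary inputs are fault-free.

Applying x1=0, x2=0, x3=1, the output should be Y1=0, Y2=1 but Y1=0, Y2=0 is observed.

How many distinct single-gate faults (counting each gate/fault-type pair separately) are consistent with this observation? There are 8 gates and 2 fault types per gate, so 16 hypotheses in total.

4

Fault-free: M1=1, M2=1, M3=0, M4=0, M5=0, M6=1, M7=1, M8=1 → Y1=0, Y2=1. Observed Y1=0, Y2=0.
  M1: none of the 2 fault types match ✗
  M2: stuck-at-0 ✓; others ✗
  M3: none of the 2 fault types match ✗
  M4: none of the 2 fault types match ✗
  M5: none of the 2 fault types match ✗
  M6: stuck-at-0 ✓; others ✗
  M7: stuck-at-0 ✓; others ✗
  M8: stuck-at-0 ✓; others ✗
Consistent faults: {M2 stuck-at-0, M6 stuck-at-0, M7 stuck-at-0, M8 stuck-at-0} — 4 in all.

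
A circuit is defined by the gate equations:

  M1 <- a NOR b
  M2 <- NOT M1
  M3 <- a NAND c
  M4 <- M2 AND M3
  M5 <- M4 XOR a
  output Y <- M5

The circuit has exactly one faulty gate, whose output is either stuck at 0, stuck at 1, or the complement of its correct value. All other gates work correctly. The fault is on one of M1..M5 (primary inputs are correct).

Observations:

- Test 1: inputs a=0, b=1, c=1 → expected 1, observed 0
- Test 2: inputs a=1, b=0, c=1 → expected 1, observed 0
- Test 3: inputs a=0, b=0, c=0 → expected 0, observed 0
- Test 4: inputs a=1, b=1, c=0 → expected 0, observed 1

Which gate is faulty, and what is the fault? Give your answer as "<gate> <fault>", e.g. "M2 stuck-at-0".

Fault-free values for test 1 (a=0, b=1, c=1): M1=0, M2=1, M3=1, M4=1, M5=1, giving Y=1. Observed 0.
Test 1: faults giving observed 0 are {M1 stuck-at-1, M1 inverted output, M2 stuck-at-0, M2 inverted output, M3 stuck-at-0, M3 inverted output, M4 stuck-at-0, M4 inverted output, M5 stuck-at-0, M5 inverted output}.
Test 2 (a=1, b=0, c=1): fault-free M1=0, M2=1, M3=0, M4=0, M5=1 → 1; observed 0. Eliminates M1 stuck-at-1, M1 inverted output, M2 stuck-at-0, M2 inverted output, M3 stuck-at-0, M4 stuck-at-0.
Test 3 (a=0, b=0, c=0): fault-free M1=1, M2=0, M3=1, M4=0, M5=0 → 0; observed 0. Eliminates M4 inverted output, M5 inverted output.
Test 4 (a=1, b=1, c=0): fault-free M1=0, M2=1, M3=1, M4=1, M5=0 → 0; observed 1. Eliminates M5 stuck-at-0.
Only M3 inverted output is consistent with every test.

M3 inverted output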